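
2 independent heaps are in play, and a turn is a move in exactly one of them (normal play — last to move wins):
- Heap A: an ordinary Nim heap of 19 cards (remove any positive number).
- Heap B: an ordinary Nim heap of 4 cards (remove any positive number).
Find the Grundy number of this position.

23

Heap A is a plain Nim heap of size 19, so its Grundy value is 19.
Heap B is a plain Nim heap of size 4, so its Grundy value is 4.
The value of a disjunctive sum is the nim-sum of the parts.
Combined value = 19 XOR 4 = 23.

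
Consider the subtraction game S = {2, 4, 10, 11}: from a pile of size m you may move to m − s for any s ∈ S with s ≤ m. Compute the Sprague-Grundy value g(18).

2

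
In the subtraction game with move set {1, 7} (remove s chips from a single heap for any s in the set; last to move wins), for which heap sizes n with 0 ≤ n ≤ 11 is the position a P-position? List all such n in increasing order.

0, 2, 4, 6, 8, 10

Compute g(0), g(1), … for moves {1, 7}:
k:     0  1  2  3  4  5  6  7  8  9 10 11
g(k):  0  1  0  1  0  1  0  1  0  1  0  1
The P-positions (g = 0) in 0..11 are 0, 2, 4, 6, 8, 10.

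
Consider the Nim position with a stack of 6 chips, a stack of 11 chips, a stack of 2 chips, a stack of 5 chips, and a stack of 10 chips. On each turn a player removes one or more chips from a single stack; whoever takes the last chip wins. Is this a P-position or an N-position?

P-position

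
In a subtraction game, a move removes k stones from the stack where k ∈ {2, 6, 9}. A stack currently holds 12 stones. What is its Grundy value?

0

Compute g(0), g(1), … for moves {2, 6, 9}:
g(0) = mex{} = 0
g(1) = mex{} = 0
g(2) = mex{0} = 1
g(3) = mex{0} = 1
g(4) = mex{1} = 0
g(5) = mex{1} = 0
g(6) = mex{0} = 1
g(7) = mex{0} = 1
g(8) = mex{1} = 0
g(9) = mex{0,1} = 2
g(10) = mex{0} = 1
g(11) = mex{0,1,2} = 3
g(12) = mex{1} = 0
So g(12) = 0.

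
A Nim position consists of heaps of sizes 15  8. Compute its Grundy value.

7

Nim-sum: 15 ⊕ 8 = 7.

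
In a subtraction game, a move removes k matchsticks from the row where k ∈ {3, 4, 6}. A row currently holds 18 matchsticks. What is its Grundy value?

0

Build the Grundy sequence with g(k) = mex{g(k−s) : s ∈ {3, 4, 6}, s ≤ k}:
k:     0  1  2  3  4  5  6  7  8  9 10 11 12 13 14 15 16 17 18
g(k):  0  0  0  1  1  1  2  2  2  0  0  0  1  1  1  2  2  2  0
So g(18) = 0.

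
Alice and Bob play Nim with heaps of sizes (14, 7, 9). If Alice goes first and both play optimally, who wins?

Bob wins

Compute the nim-sum pairwise:
14 ^ 7 = 9
9 ^ 9 = 0
The nim-sum is 0, so this is a P-position: the player to move is in a losing position under optimal play; Alice is about to move from it and so loses — Bob wins.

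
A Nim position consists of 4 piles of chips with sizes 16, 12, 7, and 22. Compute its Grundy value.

In binary:
  10000  (16)
  01100  (12)
  00111  (7)
  10110  (22)
  -----
  01101  (13)

13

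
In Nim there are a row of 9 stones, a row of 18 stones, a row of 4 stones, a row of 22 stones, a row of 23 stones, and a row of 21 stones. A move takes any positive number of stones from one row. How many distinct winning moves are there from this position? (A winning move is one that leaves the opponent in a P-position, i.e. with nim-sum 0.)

1

Compute the nim-sum pairwise:
9 ^ 18 = 27
27 ^ 4 = 31
31 ^ 22 = 9
9 ^ 23 = 30
30 ^ 21 = 11
The overall nim-sum is X = 11. A row of size p has a winning move iff p XOR X < p (reduce it to p XOR X).
  9: 9 XOR 11 = 2 < 9 — winning move (to 2).
  18: 18 XOR 11 = 25 ≥ 18 — no move.
  4: 4 XOR 11 = 15 ≥ 4 — no move.
  22: 22 XOR 11 = 29 ≥ 22 — no move.
  23: 23 XOR 11 = 28 ≥ 23 — no move.
  21: 21 XOR 11 = 30 ≥ 21 — no move.
That gives 1 winning move.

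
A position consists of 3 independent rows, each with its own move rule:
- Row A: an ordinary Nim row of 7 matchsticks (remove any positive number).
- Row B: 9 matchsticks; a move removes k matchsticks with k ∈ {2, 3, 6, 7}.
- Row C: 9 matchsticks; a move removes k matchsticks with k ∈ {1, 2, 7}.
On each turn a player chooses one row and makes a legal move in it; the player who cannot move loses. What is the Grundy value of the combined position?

7

Row A is a plain Nim row of size 7, so its Grundy value is 7.
Build the Grundy sequence for row B with g(k) = mex{g(k−s) : s ∈ {2, 3, 6, 7}, s ≤ k}:
k:     0  1  2  3  4  5  6  7  8  9
g(k):  0  0  1  1  2  0  3  1  2  0
So g(9) = 0.
Grundy values for row C (subtraction set {1, 2, 7}):
k:     0  1  2  3  4  5  6  7  8  9
g(k):  0  1  2  0  1  2  0  1  2  0
So g(9) = 0.
The value of a disjunctive sum is the nim-sum of the parts.
Combined value = 7 ⊕ 0 ⊕ 0 = 7.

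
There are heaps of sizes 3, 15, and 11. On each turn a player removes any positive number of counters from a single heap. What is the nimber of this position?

Bitwise XOR of the heap sizes:
  0011  (3)
  1111  (15)
  1011  (11)
  ----
  0111  (7)

7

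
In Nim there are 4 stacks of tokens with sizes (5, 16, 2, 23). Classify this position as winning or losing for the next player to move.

Nim-sum: 5 ^ 16 ^ 2 ^ 23 = 0.
The nim-sum is 0, so this is a P-position: the player to move is in a losing position under optimal play.

Losing position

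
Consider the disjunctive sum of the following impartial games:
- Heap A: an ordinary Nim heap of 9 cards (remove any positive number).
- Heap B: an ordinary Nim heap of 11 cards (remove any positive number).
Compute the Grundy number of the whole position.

2

Heap A is a plain Nim heap of size 9, so its Grundy value is 9.
Heap B is a plain Nim heap of size 11, so its Grundy value is 11.
By the Sprague-Grundy theorem, the Grundy value of a sum of independent games is the XOR of the component values.
Combined value = 9 XOR 11 = 2.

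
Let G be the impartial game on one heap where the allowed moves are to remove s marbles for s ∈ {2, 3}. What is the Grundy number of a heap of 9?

2

Compute g(0), g(1), … for moves {2, 3}:
k:     0  1  2  3  4  5  6  7  8  9
g(k):  0  0  1  1  2  0  0  1  1  2
So g(9) = 2.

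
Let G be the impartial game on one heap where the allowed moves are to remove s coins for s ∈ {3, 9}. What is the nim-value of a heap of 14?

0

Grundy values for subtraction set {3, 9}:
k:     0  1  2  3  4  5  6  7  8  9 10 11 12 13 14
g(k):  0  0  0  1  1  1  0  0  0  1  1  1  0  0  0
So g(14) = 0.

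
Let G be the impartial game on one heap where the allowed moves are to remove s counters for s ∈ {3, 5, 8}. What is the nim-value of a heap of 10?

Build the Grundy sequence with g(k) = mex{g(k−s) : s ∈ {3, 5, 8}, s ≤ k}:
g(0) = mex{} = 0
g(1) = mex{} = 0
g(2) = mex{} = 0
g(3) = mex{0} = 1
g(4) = mex{0} = 1
g(5) = mex{0} = 1
g(6) = mex{0,1} = 2
g(7) = mex{0,1} = 2
g(8) = mex{0,1} = 2
g(9) = mex{0,1,2} = 3
g(10) = mex{0,1,2} = 3
So g(10) = 3.

3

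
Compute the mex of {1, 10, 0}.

The values 0, 1 are all present; 2 is the first non-negative integer missing from the set.

2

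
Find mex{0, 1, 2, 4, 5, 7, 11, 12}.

3

The values 0, 1, 2 are all present; 3 is the first non-negative integer missing from the set.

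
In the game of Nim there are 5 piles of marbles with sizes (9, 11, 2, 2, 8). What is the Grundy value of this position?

10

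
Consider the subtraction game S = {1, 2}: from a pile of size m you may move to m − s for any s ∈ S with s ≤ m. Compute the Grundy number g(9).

Compute g(0), g(1), … for moves {1, 2}:
k:     0  1  2  3  4  5  6  7  8  9
g(k):  0  1  2  0  1  2  0  1  2  0
So g(9) = 0.

0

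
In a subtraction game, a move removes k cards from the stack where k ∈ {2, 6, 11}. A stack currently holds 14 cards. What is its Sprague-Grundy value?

3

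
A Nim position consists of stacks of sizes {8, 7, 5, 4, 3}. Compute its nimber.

13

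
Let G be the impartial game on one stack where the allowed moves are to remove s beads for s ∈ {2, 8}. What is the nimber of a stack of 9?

2

Build the Grundy sequence with g(k) = mex{g(k−s) : s ∈ {2, 8}, s ≤ k}:
k:     0  1  2  3  4  5  6  7  8  9
g(k):  0  0  1  1  0  0  1  1  2  2
So g(9) = 2.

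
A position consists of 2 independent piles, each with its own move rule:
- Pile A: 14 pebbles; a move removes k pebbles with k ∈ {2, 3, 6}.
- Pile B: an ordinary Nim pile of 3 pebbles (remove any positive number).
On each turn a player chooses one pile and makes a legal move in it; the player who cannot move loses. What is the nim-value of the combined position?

3

Grundy values for pile A (subtraction set {2, 3, 6}):
k:     0  1  2  3  4  5  6  7  8  9 10 11 12 13 14
g(k):  0  0  1  1  2  0  3  1  2  0  0  1  1  2  0
So g(14) = 0.
Pile B is a plain Nim pile of size 3, so its Grundy value is 3.
The value of a disjunctive sum is the nim-sum of the parts.
Combined value = 0 ⊕ 3 = 3.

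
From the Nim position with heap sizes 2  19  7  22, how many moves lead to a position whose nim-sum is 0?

Compute the nim-sum pairwise:
2 ⊕ 19 = 17
17 ⊕ 7 = 22
22 ⊕ 22 = 0
The nim-sum is already 0, so every move leaves a nonzero nim-sum — there are no winning moves.

0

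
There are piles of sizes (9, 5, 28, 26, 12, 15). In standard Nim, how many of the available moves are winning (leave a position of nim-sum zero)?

Nim-sum: 9 ⊕ 5 ⊕ 28 ⊕ 26 ⊕ 12 ⊕ 15 = 9.
The overall nim-sum is X = 9. A pile of size p has a winning move iff p XOR X < p (reduce it to p XOR X).
  9: 9 XOR 9 = 0 < 9 — winning move (to 0).
  5: 5 XOR 9 = 12 ≥ 5 — no move.
  28: 28 XOR 9 = 21 < 28 — winning move (to 21).
  26: 26 XOR 9 = 19 < 26 — winning move (to 19).
  12: 12 XOR 9 = 5 < 12 — winning move (to 5).
  15: 15 XOR 9 = 6 < 15 — winning move (to 6).
That gives 5 winning moves.

5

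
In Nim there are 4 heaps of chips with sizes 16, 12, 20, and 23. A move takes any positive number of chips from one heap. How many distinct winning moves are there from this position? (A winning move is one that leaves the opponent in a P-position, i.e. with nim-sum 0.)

Compute the nim-sum pairwise:
16 XOR 12 = 28
28 XOR 20 = 8
8 XOR 23 = 31
The overall nim-sum is X = 31. A heap of size p has a winning move iff p XOR X < p (reduce it to p XOR X).
  16: 16 XOR 31 = 15 < 16 — winning move (to 15).
  12: 12 XOR 31 = 19 ≥ 12 — no move.
  20: 20 XOR 31 = 11 < 20 — winning move (to 11).
  23: 23 XOR 31 = 8 < 23 — winning move (to 8).
That gives 3 winning moves.

3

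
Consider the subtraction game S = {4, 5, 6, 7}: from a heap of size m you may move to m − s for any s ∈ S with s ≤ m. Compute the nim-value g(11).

0

Compute g(0), g(1), … for moves {4, 5, 6, 7}:
k:     0  1  2  3  4  5  6  7  8  9 10 11
g(k):  0  0  0  0  1  1  1  1  2  2  2  0
So g(11) = 0.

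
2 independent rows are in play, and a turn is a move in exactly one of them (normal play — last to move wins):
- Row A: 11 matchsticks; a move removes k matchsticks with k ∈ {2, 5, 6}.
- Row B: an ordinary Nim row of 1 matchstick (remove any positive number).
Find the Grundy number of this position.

1

Grundy values for row A (subtraction set {2, 5, 6}):
g(0) = mex{} = 0
g(1) = mex{} = 0
g(2) = mex{0} = 1
g(3) = mex{0} = 1
g(4) = mex{1} = 0
g(5) = mex{0,1} = 2
g(6) = mex{0} = 1
g(7) = mex{0,1,2} = 3
g(8) = mex{1} = 0
g(9) = mex{0,1,3} = 2
g(10) = mex{0,2} = 1
g(11) = mex{1,2} = 0
So g(11) = 0.
Row B is a plain Nim row of size 1, so its Grundy value is 1.
The value of a disjunctive sum is the nim-sum of the parts.
Combined value = 0 ⊕ 1 = 1.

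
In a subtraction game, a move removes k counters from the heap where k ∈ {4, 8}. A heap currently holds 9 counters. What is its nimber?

Compute g(0), g(1), … for moves {4, 8}:
g(0) = mex{} = 0
g(1) = mex{} = 0
g(2) = mex{} = 0
g(3) = mex{} = 0
g(4) = mex{0} = 1
g(5) = mex{0} = 1
g(6) = mex{0} = 1
g(7) = mex{0} = 1
g(8) = mex{0,1} = 2
g(9) = mex{0,1} = 2
So g(9) = 2.

2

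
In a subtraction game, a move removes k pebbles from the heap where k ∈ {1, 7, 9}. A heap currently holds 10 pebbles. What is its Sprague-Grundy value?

0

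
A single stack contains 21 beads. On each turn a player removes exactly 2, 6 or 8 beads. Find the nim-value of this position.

1

Build the Grundy sequence with g(k) = mex{g(k−s) : s ∈ {2, 6, 8}, s ≤ k}:
k:     0  1  2  3  4  5  6  7  8  9 10 11 12 13 14 15 16 17 18 19 20 21
g(k):  0  0  1  1  0  0  1  1  2  2  3  3  2  2  0  0  1  1  0  0  1  1
So g(21) = 1.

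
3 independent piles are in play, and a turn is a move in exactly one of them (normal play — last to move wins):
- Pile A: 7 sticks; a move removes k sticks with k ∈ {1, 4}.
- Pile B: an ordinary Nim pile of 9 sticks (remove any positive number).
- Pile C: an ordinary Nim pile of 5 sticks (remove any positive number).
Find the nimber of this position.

Grundy values for pile A (subtraction set {1, 4}):
k:     0  1  2  3  4  5  6  7
g(k):  0  1  0  1  2  0  1  0
So g(7) = 0.
Pile B is a plain Nim pile of size 9, so its Grundy value is 9.
Pile C is a plain Nim pile of size 5, so its Grundy value is 5.
By the Sprague-Grundy theorem, the Grundy value of a sum of independent games is the XOR of the component values.
Combined value = 0 XOR 9 XOR 5 = 12.

12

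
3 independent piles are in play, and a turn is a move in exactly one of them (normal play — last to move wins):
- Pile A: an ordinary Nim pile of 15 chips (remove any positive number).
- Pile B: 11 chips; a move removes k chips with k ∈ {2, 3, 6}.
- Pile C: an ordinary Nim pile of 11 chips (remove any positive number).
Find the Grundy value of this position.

5

Pile A is a plain Nim pile of size 15, so its Grundy value is 15.
Grundy values for pile B (subtraction set {2, 3, 6}):
g(0) = mex{} = 0
g(1) = mex{} = 0
g(2) = mex{0} = 1
g(3) = mex{0} = 1
g(4) = mex{0,1} = 2
g(5) = mex{1} = 0
g(6) = mex{0,1,2} = 3
g(7) = mex{0,2} = 1
g(8) = mex{0,1,3} = 2
g(9) = mex{1,3} = 0
g(10) = mex{1,2} = 0
g(11) = mex{0,2} = 1
So g(11) = 1.
Pile C is a plain Nim pile of size 11, so its Grundy value is 11.
By the Sprague-Grundy theorem, the Grundy value of a sum of independent games is the XOR of the component values.
Combined value = 15 XOR 1 XOR 11 = 5.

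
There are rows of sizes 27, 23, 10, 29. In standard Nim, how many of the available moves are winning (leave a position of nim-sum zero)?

3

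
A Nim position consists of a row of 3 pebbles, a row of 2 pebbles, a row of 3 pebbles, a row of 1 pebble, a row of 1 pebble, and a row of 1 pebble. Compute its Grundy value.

3

Compute the nim-sum pairwise:
3 XOR 2 = 1
1 XOR 3 = 2
2 XOR 1 = 3
3 XOR 1 = 2
2 XOR 1 = 3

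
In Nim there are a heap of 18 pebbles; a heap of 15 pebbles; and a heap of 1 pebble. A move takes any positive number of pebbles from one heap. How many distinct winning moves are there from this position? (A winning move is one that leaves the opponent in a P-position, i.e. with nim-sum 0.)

1

Compute the nim-sum pairwise:
18 ⊕ 15 = 29
29 ⊕ 1 = 28
The overall nim-sum is X = 28. A heap of size p has a winning move iff p XOR X < p (reduce it to p XOR X).
  18: 18 XOR 28 = 14 < 18 — winning move (to 14).
  15: 15 XOR 28 = 19 ≥ 15 — no move.
  1: 1 XOR 28 = 29 ≥ 1 — no move.
That gives 1 winning move.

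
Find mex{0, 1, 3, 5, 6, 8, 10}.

The values 0, 1 are all present; 2 is the first non-negative integer missing from the set.

2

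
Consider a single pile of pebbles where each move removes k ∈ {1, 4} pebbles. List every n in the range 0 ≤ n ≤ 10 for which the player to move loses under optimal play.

0, 2, 5, 7, 10

Build the Grundy sequence with g(k) = mex{g(k−s) : s ∈ {1, 4}, s ≤ k}:
k:     0  1  2  3  4  5  6  7  8  9 10
g(k):  0  1  0  1  2  0  1  0  1  2  0
The P-positions (g = 0) in 0..10 are 0, 2, 5, 7, 10.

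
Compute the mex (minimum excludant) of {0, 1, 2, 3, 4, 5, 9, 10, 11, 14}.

6

The values 0, 1, 2, 3, 4, 5 are all present; 6 is the first non-negative integer missing from the set.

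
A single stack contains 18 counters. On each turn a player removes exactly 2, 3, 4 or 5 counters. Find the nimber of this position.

Compute g(0), g(1), … for moves {2, 3, 4, 5}:
k:     0  1  2  3  4  5  6  7  8  9 10 11 12 13 14 15 16 17 18
g(k):  0  0  1  1  2  2  3  0  0  1  1  2  2  3  0  0  1  1  2
So g(18) = 2.

2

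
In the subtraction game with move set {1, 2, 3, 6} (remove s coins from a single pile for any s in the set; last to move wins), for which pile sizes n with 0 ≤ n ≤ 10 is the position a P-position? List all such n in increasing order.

Build the Grundy sequence with g(k) = mex{g(k−s) : s ∈ {1, 2, 3, 6}, s ≤ k}:
k:     0  1  2  3  4  5  6  7  8  9 10
g(k):  0  1  2  3  0  1  2  3  0  1  2
The P-positions (g = 0) in 0..10 are 0, 4, 8.

0, 4, 8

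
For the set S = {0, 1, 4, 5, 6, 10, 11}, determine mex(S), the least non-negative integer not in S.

2

The values 0, 1 are all present; 2 is the first non-negative integer missing from the set.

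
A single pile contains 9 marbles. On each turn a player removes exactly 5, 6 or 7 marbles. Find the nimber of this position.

1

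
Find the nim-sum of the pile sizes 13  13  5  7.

2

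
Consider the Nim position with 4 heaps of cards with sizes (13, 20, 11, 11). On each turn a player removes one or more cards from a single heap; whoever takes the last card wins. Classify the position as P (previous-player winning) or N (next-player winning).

Bitwise XOR of the heap sizes:
  01101  (13)
  10100  (20)
  01011  (11)
  01011  (11)
  -----
  11001  (25)
The nim-sum is 25 ≠ 0, so this is an N-position: the player to move can win.

N-position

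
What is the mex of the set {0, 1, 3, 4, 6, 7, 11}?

2

The values 0, 1 are all present; 2 is the first non-negative integer missing from the set.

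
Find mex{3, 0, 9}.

0 is in the set but 1 is not, so the mex is 1.

1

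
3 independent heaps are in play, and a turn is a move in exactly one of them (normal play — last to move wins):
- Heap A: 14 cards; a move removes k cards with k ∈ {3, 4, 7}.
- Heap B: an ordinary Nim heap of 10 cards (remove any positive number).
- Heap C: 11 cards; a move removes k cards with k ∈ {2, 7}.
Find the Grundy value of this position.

10

Grundy values for heap A (subtraction set {3, 4, 7}):
k:     0  1  2  3  4  5  6  7  8  9 10 11 12 13 14
g(k):  0  0  0  1  1  1  2  2  2  3  0  0  0  1  1
So g(14) = 1.
Heap B is a plain Nim heap of size 10, so its Grundy value is 10.
Build the Grundy sequence for heap C with g(k) = mex{g(k−s) : s ∈ {2, 7}, s ≤ k}:
k:     0  1  2  3  4  5  6  7  8  9 10 11
g(k):  0  0  1  1  0  0  1  1  2  0  0  1
So g(11) = 1.
By the Sprague-Grundy theorem, the Grundy value of a sum of independent games is the XOR of the component values.
Combined value = 1 XOR 10 XOR 1 = 10.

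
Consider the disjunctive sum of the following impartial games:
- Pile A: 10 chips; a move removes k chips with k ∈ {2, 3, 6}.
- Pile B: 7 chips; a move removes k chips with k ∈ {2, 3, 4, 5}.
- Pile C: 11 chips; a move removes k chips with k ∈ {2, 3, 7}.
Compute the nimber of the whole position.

Build the Grundy sequence for pile A with g(k) = mex{g(k−s) : s ∈ {2, 3, 6}, s ≤ k}:
k:     0  1  2  3  4  5  6  7  8  9 10
g(k):  0  0  1  1  2  0  3  1  2  0  0
So g(10) = 0.
Build the Grundy sequence for pile B with g(k) = mex{g(k−s) : s ∈ {2, 3, 4, 5}, s ≤ k}:
k:     0  1  2  3  4  5  6  7
g(k):  0  0  1  1  2  2  3  0
So g(7) = 0.
Build the Grundy sequence for pile C with g(k) = mex{g(k−s) : s ∈ {2, 3, 7}, s ≤ k}:
k:     0  1  2  3  4  5  6  7  8  9 10 11
g(k):  0  0  1  1  2  0  0  1  1  2  0  0
So g(11) = 0.
The value of a disjunctive sum is the nim-sum of the parts.
Combined value = 0 ⊕ 0 ⊕ 0 = 0.

0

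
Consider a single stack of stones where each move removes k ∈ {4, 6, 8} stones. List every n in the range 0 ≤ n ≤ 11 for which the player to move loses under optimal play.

0, 1, 2, 3

Build the Grundy sequence with g(k) = mex{g(k−s) : s ∈ {4, 6, 8}, s ≤ k}:
k:     0  1  2  3  4  5  6  7  8  9 10 11
g(k):  0  0  0  0  1  1  1  1  2  2  2  2
The P-positions (g = 0) in 0..11 are 0, 1, 2, 3.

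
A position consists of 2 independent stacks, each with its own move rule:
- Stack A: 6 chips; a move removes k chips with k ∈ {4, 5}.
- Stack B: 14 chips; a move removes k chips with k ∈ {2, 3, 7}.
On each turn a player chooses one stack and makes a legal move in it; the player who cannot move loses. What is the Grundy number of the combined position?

3

For stack A, compute g(0), g(1), … with moves {4, 5}:
k:     0  1  2  3  4  5  6
g(k):  0  0  0  0  1  1  1
So g(6) = 1.
Build the Grundy sequence for stack B with g(k) = mex{g(k−s) : s ∈ {2, 3, 7}, s ≤ k}:
g(0) = mex{} = 0
g(1) = mex{} = 0
g(2) = mex{0} = 1
g(3) = mex{0} = 1
g(4) = mex{0,1} = 2
g(5) = mex{1} = 0
g(6) = mex{1,2} = 0
g(7) = mex{0,2} = 1
g(8) = mex{0} = 1
g(9) = mex{0,1} = 2
g(10) = mex{1} = 0
g(11) = mex{1,2} = 0
g(12) = mex{0,2} = 1
g(13) = mex{0} = 1
g(14) = mex{0,1} = 2
So g(14) = 2.
By the Sprague-Grundy theorem, the Grundy value of a sum of independent games is the XOR of the component values.
Combined value = 1 ⊕ 2 = 3.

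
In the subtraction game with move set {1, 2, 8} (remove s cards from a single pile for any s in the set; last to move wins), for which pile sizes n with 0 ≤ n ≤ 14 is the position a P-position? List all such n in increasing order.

0, 3, 6, 9, 12

Compute g(0), g(1), … for moves {1, 2, 8}:
k:     0  1  2  3  4  5  6  7  8  9 10 11 12 13 14
g(k):  0  1  2  0  1  2  0  1  2  0  1  2  0  1  2
The P-positions (g = 0) in 0..14 are 0, 3, 6, 9, 12.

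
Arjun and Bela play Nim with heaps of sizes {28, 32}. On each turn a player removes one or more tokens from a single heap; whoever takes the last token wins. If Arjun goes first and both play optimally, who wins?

Arjun wins

Compute the nim-sum pairwise:
28 ⊕ 32 = 60
The nim-sum is 60 ≠ 0, so this is an N-position: the player to move can win; Arjun has a winning move.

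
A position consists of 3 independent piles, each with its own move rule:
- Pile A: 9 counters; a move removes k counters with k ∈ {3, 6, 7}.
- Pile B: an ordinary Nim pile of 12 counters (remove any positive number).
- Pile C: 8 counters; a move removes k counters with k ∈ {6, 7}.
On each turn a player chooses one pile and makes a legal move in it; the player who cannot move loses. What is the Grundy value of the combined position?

For pile A, compute g(0), g(1), … with moves {3, 6, 7}:
g(0) = mex{} = 0
g(1) = mex{} = 0
g(2) = mex{} = 0
g(3) = mex{0} = 1
g(4) = mex{0} = 1
g(5) = mex{0} = 1
g(6) = mex{0,1} = 2
g(7) = mex{0,1} = 2
g(8) = mex{0,1} = 2
g(9) = mex{0,1,2} = 3
So g(9) = 3.
Pile B is a plain Nim pile of size 12, so its Grundy value is 12.
For pile C, compute g(0), g(1), … with moves {6, 7}:
g(0) = mex{} = 0
g(1) = mex{} = 0
g(2) = mex{} = 0
g(3) = mex{} = 0
g(4) = mex{} = 0
g(5) = mex{} = 0
g(6) = mex{0} = 1
g(7) = mex{0} = 1
g(8) = mex{0} = 1
So g(8) = 1.
By the Sprague-Grundy theorem, the Grundy value of a sum of independent games is the XOR of the component values.
Combined value = 3 XOR 12 XOR 1 = 14.

14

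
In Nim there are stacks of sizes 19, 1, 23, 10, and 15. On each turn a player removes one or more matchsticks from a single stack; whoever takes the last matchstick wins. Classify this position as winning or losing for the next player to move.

Nim-sum: 19 ^ 1 ^ 23 ^ 10 ^ 15 = 0.
The nim-sum is 0, so this is a P-position: the player to move is in a losing position under optimal play.

Losing position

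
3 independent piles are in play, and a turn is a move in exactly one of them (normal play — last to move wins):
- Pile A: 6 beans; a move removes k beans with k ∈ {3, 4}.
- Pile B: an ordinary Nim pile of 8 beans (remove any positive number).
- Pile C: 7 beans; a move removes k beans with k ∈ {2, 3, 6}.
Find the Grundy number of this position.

11

Build the Grundy sequence for pile A with g(k) = mex{g(k−s) : s ∈ {3, 4}, s ≤ k}:
k:     0  1  2  3  4  5  6
g(k):  0  0  0  1  1  1  2
So g(6) = 2.
Pile B is a plain Nim pile of size 8, so its Grundy value is 8.
Build the Grundy sequence for pile C with g(k) = mex{g(k−s) : s ∈ {2, 3, 6}, s ≤ k}:
k:     0  1  2  3  4  5  6  7
g(k):  0  0  1  1  2  0  3  1
So g(7) = 1.
The value of a disjunctive sum is the nim-sum of the parts.
Combined value = 2 XOR 8 XOR 1 = 11.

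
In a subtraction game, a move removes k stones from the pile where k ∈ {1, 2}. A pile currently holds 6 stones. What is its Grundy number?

0

Compute g(0), g(1), … for moves {1, 2}:
k:     0  1  2  3  4  5  6
g(k):  0  1  2  0  1  2  0
So g(6) = 0.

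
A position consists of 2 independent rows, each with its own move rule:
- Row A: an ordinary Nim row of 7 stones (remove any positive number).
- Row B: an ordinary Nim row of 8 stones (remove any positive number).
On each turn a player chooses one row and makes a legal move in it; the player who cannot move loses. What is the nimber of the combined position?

15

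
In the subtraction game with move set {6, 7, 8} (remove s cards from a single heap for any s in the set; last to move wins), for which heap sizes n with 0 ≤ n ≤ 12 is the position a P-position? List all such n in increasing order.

0, 1, 2, 3, 4, 5

Grundy values for subtraction set {6, 7, 8}:
g(0) = mex{} = 0
g(1) = mex{} = 0
g(2) = mex{} = 0
g(3) = mex{} = 0
g(4) = mex{} = 0
g(5) = mex{} = 0
g(6) = mex{0} = 1
g(7) = mex{0} = 1
g(8) = mex{0} = 1
g(9) = mex{0} = 1
g(10) = mex{0} = 1
g(11) = mex{0} = 1
g(12) = mex{0,1} = 2
The P-positions (g = 0) in 0..12 are 0, 1, 2, 3, 4, 5.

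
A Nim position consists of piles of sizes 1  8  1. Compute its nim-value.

Compute the nim-sum pairwise:
1 ⊕ 8 = 9
9 ⊕ 1 = 8

8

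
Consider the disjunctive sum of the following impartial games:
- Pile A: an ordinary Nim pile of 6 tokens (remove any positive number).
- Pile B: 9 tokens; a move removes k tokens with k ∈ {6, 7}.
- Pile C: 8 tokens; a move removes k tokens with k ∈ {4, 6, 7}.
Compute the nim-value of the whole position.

5

Pile A is a plain Nim pile of size 6, so its Grundy value is 6.
For pile B, compute g(0), g(1), … with moves {6, 7}:
k:     0  1  2  3  4  5  6  7  8  9
g(k):  0  0  0  0  0  0  1  1  1  1
So g(9) = 1.
Grundy values for pile C (subtraction set {4, 6, 7}):
k:     0  1  2  3  4  5  6  7  8
g(k):  0  0  0  0  1  1  1  1  2
So g(8) = 2.
By the Sprague-Grundy theorem, the Grundy value of a sum of independent games is the XOR of the component values.
Combined value = 6 ⊕ 1 ⊕ 2 = 5.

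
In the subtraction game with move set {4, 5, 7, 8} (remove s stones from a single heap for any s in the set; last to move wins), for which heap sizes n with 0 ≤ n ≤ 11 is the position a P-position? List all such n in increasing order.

0, 1, 2, 3

Grundy values for subtraction set {4, 5, 7, 8}:
g(0) = mex{} = 0
g(1) = mex{} = 0
g(2) = mex{} = 0
g(3) = mex{} = 0
g(4) = mex{0} = 1
g(5) = mex{0} = 1
g(6) = mex{0} = 1
g(7) = mex{0} = 1
g(8) = mex{0,1} = 2
g(9) = mex{0,1} = 2
g(10) = mex{0,1} = 2
g(11) = mex{0,1} = 2
The P-positions (g = 0) in 0..11 are 0, 1, 2, 3.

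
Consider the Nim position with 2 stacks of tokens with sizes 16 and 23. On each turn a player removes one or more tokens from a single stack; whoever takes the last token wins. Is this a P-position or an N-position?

N-position

Nim-sum: 16 ^ 23 = 7.
The nim-sum is 7 ≠ 0, so this is an N-position: the player to move can win.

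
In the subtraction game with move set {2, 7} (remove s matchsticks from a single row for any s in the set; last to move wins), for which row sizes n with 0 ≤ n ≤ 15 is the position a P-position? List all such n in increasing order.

0, 1, 4, 5, 9, 10, 13, 14

Grundy values for subtraction set {2, 7}:
k:     0  1  2  3  4  5  6  7  8  9 10 11 12 13 14 15
g(k):  0  0  1  1  0  0  1  1  2  0  0  1  1  0  0  1
The P-positions (g = 0) in 0..15 are 0, 1, 4, 5, 9, 10, 13, 14.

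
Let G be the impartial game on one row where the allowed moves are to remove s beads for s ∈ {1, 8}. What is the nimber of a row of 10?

1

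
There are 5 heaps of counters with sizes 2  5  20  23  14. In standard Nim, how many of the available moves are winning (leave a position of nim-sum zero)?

1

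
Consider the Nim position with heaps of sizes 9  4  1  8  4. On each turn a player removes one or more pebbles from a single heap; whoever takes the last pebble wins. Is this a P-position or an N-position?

Compute the nim-sum pairwise:
9 ⊕ 4 = 13
13 ⊕ 1 = 12
12 ⊕ 8 = 4
4 ⊕ 4 = 0
The nim-sum is 0, so this is a P-position: the player to move is in a losing position under optimal play.

P-position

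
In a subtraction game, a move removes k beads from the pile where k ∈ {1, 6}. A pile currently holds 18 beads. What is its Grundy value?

0

Compute g(0), g(1), … for moves {1, 6}:
k:     0  1  2  3  4  5  6  7  8  9 10 11 12 13 14 15 16 17 18
g(k):  0  1  0  1  0  1  2  0  1  0  1  0  1  2  0  1  0  1  0
So g(18) = 0.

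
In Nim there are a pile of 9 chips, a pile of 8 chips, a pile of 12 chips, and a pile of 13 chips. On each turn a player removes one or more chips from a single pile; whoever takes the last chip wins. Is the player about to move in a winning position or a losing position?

Losing position

Bitwise XOR of the heap sizes:
  1001  (9)
  1000  (8)
  1100  (12)
  1101  (13)
  ----
  0000  (0)
The nim-sum is 0, so this is a P-position: the player to move is in a losing position under optimal play.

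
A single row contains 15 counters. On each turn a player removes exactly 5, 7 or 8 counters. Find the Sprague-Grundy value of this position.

0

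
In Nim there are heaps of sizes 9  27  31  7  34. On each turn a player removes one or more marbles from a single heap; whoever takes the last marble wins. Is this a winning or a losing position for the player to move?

Winning position

Nim-sum: 9 ^ 27 ^ 31 ^ 7 ^ 34 = 40.
The nim-sum is 40 ≠ 0, so this is an N-position: the player to move can win.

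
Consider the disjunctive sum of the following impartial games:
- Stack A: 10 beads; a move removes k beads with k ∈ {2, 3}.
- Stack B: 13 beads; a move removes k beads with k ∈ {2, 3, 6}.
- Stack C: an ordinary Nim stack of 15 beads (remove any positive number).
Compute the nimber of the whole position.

13

Build the Grundy sequence for stack A with g(k) = mex{g(k−s) : s ∈ {2, 3}, s ≤ k}:
g(0) = mex{} = 0
g(1) = mex{} = 0
g(2) = mex{0} = 1
g(3) = mex{0} = 1
g(4) = mex{0,1} = 2
g(5) = mex{1} = 0
g(6) = mex{1,2} = 0
g(7) = mex{0,2} = 1
g(8) = mex{0} = 1
g(9) = mex{0,1} = 2
g(10) = mex{1} = 0
So g(10) = 0.
Grundy values for stack B (subtraction set {2, 3, 6}):
k:     0  1  2  3  4  5  6  7  8  9 10 11 12 13
g(k):  0  0  1  1  2  0  3  1  2  0  0  1  1  2
So g(13) = 2.
Stack C is a plain Nim stack of size 15, so its Grundy value is 15.
The value of a disjunctive sum is the nim-sum of the parts.
Combined value = 0 XOR 2 XOR 15 = 13.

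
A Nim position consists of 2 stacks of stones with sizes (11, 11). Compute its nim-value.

Nim-sum: 11 XOR 11 = 0.

0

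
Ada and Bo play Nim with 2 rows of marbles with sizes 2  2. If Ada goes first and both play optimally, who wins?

In binary:
  10  (2)
  10  (2)
  --
  00  (0)
The nim-sum is 0, so this is a P-position: the player to move is in a losing position under optimal play; Ada is about to move from it and so loses — Bo wins.

Bo wins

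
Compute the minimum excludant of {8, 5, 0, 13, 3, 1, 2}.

The values 0, 1, 2, 3 are all present; 4 is the first non-negative integer missing from the set.

4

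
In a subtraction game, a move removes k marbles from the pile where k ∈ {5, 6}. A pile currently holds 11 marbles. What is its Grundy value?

0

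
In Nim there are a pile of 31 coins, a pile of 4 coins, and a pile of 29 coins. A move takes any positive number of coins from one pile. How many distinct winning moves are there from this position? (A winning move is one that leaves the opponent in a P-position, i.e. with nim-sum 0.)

3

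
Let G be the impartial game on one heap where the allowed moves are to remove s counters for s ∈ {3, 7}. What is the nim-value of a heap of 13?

Build the Grundy sequence with g(k) = mex{g(k−s) : s ∈ {3, 7}, s ≤ k}:
g(0) = mex{} = 0
g(1) = mex{} = 0
g(2) = mex{} = 0
g(3) = mex{0} = 1
g(4) = mex{0} = 1
g(5) = mex{0} = 1
g(6) = mex{1} = 0
g(7) = mex{0,1} = 2
g(8) = mex{0,1} = 2
g(9) = mex{0} = 1
g(10) = mex{1,2} = 0
g(11) = mex{1,2} = 0
g(12) = mex{1} = 0
g(13) = mex{0} = 1
So g(13) = 1.

1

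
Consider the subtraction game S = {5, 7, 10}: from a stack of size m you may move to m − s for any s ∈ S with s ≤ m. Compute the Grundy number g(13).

2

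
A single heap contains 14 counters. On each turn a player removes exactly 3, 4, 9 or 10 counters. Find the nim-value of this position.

Grundy values for subtraction set {3, 4, 9, 10}:
g(0) = mex{} = 0
g(1) = mex{} = 0
g(2) = mex{} = 0
g(3) = mex{0} = 1
g(4) = mex{0} = 1
g(5) = mex{0} = 1
g(6) = mex{0,1} = 2
g(7) = mex{1} = 0
g(8) = mex{1} = 0
g(9) = mex{0,1,2} = 3
g(10) = mex{0,2} = 1
g(11) = mex{0} = 1
g(12) = mex{0,1,3} = 2
g(13) = mex{1,3} = 0
g(14) = mex{1} = 0
So g(14) = 0.

0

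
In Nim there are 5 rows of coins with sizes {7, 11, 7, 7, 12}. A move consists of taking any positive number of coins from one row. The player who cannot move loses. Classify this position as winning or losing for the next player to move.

Compute the nim-sum pairwise:
7 ^ 11 = 12
12 ^ 7 = 11
11 ^ 7 = 12
12 ^ 12 = 0
The nim-sum is 0, so this is a P-position: the player to move is in a losing position under optimal play.

Losing position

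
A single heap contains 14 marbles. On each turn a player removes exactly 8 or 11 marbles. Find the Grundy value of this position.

1

Build the Grundy sequence with g(k) = mex{g(k−s) : s ∈ {8, 11}, s ≤ k}:
k:     0  1  2  3  4  5  6  7  8  9 10 11 12 13 14
g(k):  0  0  0  0  0  0  0  0  1  1  1  1  1  1  1
So g(14) = 1.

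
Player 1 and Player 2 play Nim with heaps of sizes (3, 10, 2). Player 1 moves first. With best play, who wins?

Player 1 wins

Nim-sum: 3 ^ 10 ^ 2 = 11.
The nim-sum is 11 ≠ 0, so this is an N-position: the player to move can win; Player 1 has a winning move.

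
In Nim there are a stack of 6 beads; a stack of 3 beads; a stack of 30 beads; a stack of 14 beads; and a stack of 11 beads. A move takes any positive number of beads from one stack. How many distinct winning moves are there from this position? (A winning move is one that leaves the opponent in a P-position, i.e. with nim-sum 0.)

1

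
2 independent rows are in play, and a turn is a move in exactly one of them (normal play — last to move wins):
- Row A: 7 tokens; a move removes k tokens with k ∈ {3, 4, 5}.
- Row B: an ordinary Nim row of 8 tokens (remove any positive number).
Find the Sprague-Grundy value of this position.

10

For row A, compute g(0), g(1), … with moves {3, 4, 5}:
k:     0  1  2  3  4  5  6  7
g(k):  0  0  0  1  1  1  2  2
So g(7) = 2.
Row B is a plain Nim row of size 8, so its Grundy value is 8.
By the Sprague-Grundy theorem, the Grundy value of a sum of independent games is the XOR of the component values.
Combined value = 2 XOR 8 = 10.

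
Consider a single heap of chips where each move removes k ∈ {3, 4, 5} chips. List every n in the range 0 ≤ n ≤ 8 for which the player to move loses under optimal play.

0, 1, 2, 8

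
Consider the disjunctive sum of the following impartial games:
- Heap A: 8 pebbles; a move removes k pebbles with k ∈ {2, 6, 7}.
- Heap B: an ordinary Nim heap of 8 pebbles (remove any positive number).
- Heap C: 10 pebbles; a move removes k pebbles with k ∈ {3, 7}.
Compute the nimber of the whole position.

10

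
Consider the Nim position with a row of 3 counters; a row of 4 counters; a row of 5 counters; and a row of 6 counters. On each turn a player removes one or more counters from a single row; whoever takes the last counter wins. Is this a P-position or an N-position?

N-position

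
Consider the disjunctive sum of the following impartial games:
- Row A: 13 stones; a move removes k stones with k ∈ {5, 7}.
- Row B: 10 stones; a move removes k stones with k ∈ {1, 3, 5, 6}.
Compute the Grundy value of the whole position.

For row A, compute g(0), g(1), … with moves {5, 7}:
g(0) = mex{} = 0
g(1) = mex{} = 0
g(2) = mex{} = 0
g(3) = mex{} = 0
g(4) = mex{} = 0
g(5) = mex{0} = 1
g(6) = mex{0} = 1
g(7) = mex{0} = 1
g(8) = mex{0} = 1
g(9) = mex{0} = 1
g(10) = mex{0,1} = 2
g(11) = mex{0,1} = 2
g(12) = mex{1} = 0
g(13) = mex{1} = 0
So g(13) = 0.
For row B, compute g(0), g(1), … with moves {1, 3, 5, 6}:
k:     0  1  2  3  4  5  6  7  8  9 10
g(k):  0  1  0  1  0  1  2  3  2  3  2
So g(10) = 2.
By the Sprague-Grundy theorem, the Grundy value of a sum of independent games is the XOR of the component values.
Combined value = 0 ⊕ 2 = 2.

2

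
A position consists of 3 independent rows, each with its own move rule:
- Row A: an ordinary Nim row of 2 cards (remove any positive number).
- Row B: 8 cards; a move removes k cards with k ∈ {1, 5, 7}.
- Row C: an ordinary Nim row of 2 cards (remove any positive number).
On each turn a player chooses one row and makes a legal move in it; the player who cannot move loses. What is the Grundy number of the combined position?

0

Row A is a plain Nim row of size 2, so its Grundy value is 2.
Build the Grundy sequence for row B with g(k) = mex{g(k−s) : s ∈ {1, 5, 7}, s ≤ k}:
k:     0  1  2  3  4  5  6  7  8
g(k):  0  1  0  1  0  1  0  1  0
So g(8) = 0.
Row C is a plain Nim row of size 2, so its Grundy value is 2.
By the Sprague-Grundy theorem, the Grundy value of a sum of independent games is the XOR of the component values.
Combined value = 2 ⊕ 0 ⊕ 2 = 0.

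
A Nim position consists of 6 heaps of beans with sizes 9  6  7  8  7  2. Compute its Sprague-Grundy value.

Compute the nim-sum pairwise:
9 ⊕ 6 = 15
15 ⊕ 7 = 8
8 ⊕ 8 = 0
0 ⊕ 7 = 7
7 ⊕ 2 = 5

5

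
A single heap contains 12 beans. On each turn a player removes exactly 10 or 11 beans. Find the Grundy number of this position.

1

Grundy values for subtraction set {10, 11}:
k:     0  1  2  3  4  5  6  7  8  9 10 11 12
g(k):  0  0  0  0  0  0  0  0  0  0  1  1  1
So g(12) = 1.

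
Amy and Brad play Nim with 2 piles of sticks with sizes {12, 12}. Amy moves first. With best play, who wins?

Compute the nim-sum pairwise:
12 XOR 12 = 0
The nim-sum is 0, so this is a P-position: the player to move is in a losing position under optimal play; Amy is about to move from it and so loses — Brad wins.

Brad wins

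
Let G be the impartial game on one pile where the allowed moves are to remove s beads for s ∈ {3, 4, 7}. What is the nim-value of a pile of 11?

Compute g(0), g(1), … for moves {3, 4, 7}:
g(0) = mex{} = 0
g(1) = mex{} = 0
g(2) = mex{} = 0
g(3) = mex{0} = 1
g(4) = mex{0} = 1
g(5) = mex{0} = 1
g(6) = mex{0,1} = 2
g(7) = mex{0,1} = 2
g(8) = mex{0,1} = 2
g(9) = mex{0,1,2} = 3
g(10) = mex{1,2} = 0
g(11) = mex{1,2} = 0
So g(11) = 0.

0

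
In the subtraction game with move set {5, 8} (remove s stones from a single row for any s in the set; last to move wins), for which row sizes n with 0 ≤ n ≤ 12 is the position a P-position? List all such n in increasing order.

0, 1, 2, 3, 4

Compute g(0), g(1), … for moves {5, 8}:
g(0) = mex{} = 0
g(1) = mex{} = 0
g(2) = mex{} = 0
g(3) = mex{} = 0
g(4) = mex{} = 0
g(5) = mex{0} = 1
g(6) = mex{0} = 1
g(7) = mex{0} = 1
g(8) = mex{0} = 1
g(9) = mex{0} = 1
g(10) = mex{0,1} = 2
g(11) = mex{0,1} = 2
g(12) = mex{0,1} = 2
The P-positions (g = 0) in 0..12 are 0, 1, 2, 3, 4.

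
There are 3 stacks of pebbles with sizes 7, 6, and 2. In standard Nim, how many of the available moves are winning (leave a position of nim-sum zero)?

Bitwise XOR of the heap sizes:
  111  (7)
  110  (6)
  010  (2)
  ---
  011  (3)
The overall nim-sum is X = 3. A stack of size p has a winning move iff p XOR X < p (reduce it to p XOR X).
  7: 7 XOR 3 = 4 < 7 — winning move (to 4).
  6: 6 XOR 3 = 5 < 6 — winning move (to 5).
  2: 2 XOR 3 = 1 < 2 — winning move (to 1).
That gives 3 winning moves.

3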